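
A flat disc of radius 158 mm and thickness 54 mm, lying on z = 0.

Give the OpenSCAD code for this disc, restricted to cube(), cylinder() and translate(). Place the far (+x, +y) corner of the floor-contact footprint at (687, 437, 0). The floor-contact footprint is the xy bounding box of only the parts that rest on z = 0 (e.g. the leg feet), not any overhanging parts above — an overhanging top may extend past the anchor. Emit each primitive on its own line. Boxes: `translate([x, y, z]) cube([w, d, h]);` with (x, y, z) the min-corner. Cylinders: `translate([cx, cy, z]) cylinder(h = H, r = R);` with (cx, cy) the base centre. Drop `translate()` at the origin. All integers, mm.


translate([529, 279, 0]) cylinder(h = 54, r = 158);


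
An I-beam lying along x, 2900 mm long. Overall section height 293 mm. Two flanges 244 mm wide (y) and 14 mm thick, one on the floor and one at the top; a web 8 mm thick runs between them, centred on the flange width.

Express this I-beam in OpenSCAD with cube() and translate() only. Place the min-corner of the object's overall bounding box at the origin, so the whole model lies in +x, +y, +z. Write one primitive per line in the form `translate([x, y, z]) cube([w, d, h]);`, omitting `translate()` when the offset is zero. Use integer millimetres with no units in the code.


cube([2900, 244, 14]);
translate([0, 118, 14]) cube([2900, 8, 265]);
translate([0, 0, 279]) cube([2900, 244, 14]);


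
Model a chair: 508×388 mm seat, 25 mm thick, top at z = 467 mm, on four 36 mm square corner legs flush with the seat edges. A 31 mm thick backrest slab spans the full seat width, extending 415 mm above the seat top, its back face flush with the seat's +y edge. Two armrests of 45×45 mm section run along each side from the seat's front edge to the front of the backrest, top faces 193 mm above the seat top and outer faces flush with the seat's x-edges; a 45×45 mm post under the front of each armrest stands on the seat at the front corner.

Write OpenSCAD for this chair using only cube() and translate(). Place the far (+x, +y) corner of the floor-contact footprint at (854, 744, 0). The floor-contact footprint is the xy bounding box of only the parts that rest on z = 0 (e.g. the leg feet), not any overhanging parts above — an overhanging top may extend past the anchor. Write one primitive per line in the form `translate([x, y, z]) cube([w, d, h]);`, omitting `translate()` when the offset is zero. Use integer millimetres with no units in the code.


translate([346, 356, 442]) cube([508, 388, 25]);
translate([346, 356, 0]) cube([36, 36, 442]);
translate([818, 356, 0]) cube([36, 36, 442]);
translate([346, 708, 0]) cube([36, 36, 442]);
translate([818, 708, 0]) cube([36, 36, 442]);
translate([346, 713, 467]) cube([508, 31, 415]);
translate([346, 356, 615]) cube([45, 357, 45]);
translate([809, 356, 615]) cube([45, 357, 45]);
translate([346, 356, 467]) cube([45, 45, 148]);
translate([809, 356, 467]) cube([45, 45, 148]);


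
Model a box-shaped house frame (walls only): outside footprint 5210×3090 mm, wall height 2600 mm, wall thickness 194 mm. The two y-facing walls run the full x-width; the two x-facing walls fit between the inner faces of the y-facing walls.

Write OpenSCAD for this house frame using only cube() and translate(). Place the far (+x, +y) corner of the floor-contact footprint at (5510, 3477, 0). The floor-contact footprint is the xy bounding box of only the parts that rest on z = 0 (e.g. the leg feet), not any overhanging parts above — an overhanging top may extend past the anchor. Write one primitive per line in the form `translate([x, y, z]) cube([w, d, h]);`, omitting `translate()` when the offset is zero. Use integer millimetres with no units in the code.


translate([300, 387, 0]) cube([5210, 194, 2600]);
translate([300, 3283, 0]) cube([5210, 194, 2600]);
translate([300, 581, 0]) cube([194, 2702, 2600]);
translate([5316, 581, 0]) cube([194, 2702, 2600]);


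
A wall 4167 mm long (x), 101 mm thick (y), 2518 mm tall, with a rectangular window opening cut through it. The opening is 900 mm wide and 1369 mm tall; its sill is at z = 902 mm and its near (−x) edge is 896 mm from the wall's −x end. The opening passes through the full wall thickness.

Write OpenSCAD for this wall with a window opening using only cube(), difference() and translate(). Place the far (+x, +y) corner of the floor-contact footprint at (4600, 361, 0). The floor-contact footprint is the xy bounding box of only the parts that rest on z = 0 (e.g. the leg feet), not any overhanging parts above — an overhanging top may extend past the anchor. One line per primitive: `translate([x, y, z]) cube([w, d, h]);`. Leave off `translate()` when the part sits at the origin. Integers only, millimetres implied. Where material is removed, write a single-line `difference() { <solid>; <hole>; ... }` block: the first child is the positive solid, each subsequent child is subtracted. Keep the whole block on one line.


difference() { translate([433, 260, 0]) cube([4167, 101, 2518]); translate([1329, 260, 902]) cube([900, 101, 1369]); }


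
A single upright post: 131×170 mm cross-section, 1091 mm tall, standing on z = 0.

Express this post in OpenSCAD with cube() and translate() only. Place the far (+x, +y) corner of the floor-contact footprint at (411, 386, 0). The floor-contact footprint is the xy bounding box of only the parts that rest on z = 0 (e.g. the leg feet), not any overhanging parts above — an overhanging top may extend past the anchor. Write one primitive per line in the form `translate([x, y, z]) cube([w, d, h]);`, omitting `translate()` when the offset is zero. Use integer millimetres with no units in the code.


translate([280, 216, 0]) cube([131, 170, 1091]);


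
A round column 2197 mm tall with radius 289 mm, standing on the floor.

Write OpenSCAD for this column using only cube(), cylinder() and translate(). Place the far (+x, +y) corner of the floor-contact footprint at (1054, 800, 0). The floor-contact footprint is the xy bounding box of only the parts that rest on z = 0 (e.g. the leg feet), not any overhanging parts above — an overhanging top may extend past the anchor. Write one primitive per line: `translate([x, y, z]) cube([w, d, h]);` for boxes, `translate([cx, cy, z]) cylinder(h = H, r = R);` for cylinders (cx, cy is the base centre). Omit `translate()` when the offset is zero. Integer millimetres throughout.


translate([765, 511, 0]) cylinder(h = 2197, r = 289);


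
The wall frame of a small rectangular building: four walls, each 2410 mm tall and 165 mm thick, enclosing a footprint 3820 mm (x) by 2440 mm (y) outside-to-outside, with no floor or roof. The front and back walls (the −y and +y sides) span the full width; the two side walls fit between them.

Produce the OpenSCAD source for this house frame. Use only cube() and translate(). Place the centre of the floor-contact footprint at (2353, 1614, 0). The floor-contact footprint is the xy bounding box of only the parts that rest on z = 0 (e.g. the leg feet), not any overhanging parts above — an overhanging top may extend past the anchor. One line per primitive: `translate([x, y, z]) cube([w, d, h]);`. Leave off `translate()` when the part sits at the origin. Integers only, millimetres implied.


translate([443, 394, 0]) cube([3820, 165, 2410]);
translate([443, 2669, 0]) cube([3820, 165, 2410]);
translate([443, 559, 0]) cube([165, 2110, 2410]);
translate([4098, 559, 0]) cube([165, 2110, 2410]);


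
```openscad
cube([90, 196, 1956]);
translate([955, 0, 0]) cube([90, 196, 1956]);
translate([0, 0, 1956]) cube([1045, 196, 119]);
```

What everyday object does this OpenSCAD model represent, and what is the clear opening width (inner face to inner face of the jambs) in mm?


A door frame. The clear opening width is 865 mm.

Two 1956 mm tall posts with a header on top — a door frame. The left jamb is 90 mm wide at x = 0; the right jamb starts at x = 955. The clear opening is 955 − 90 = 865 mm.


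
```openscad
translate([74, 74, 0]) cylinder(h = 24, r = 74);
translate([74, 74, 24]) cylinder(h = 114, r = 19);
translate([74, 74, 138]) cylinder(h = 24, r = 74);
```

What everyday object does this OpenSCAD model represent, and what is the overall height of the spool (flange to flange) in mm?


A spool. The overall height is 162 mm.

Three coaxial cylinders, large–small–large — a spool. Two 24 mm flanges and a 114 mm core give 24 + 114 + 24 = 162 mm.


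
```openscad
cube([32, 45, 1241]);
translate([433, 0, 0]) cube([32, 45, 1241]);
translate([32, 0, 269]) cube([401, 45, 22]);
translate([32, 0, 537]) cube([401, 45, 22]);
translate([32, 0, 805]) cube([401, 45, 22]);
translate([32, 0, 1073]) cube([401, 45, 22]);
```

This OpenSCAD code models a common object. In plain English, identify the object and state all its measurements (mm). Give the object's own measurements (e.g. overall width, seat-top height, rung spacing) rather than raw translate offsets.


A straight ladder. Two 32×45 mm vertical rails, 1241 mm tall, stand 465 mm apart (outside-to-outside) with their front faces coplanar on the −y side. 4 rungs, each 45 mm deep and 22 mm tall, span between the inner faces of the rails, front faces flush with the rails. The lowest rung's underside is at z = 269 mm and rungs are spaced 268 mm apart (underside to underside).


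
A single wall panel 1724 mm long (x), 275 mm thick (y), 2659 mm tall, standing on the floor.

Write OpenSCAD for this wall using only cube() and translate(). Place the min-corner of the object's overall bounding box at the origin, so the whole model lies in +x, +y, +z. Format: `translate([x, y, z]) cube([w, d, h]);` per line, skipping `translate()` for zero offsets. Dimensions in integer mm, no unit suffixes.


cube([1724, 275, 2659]);


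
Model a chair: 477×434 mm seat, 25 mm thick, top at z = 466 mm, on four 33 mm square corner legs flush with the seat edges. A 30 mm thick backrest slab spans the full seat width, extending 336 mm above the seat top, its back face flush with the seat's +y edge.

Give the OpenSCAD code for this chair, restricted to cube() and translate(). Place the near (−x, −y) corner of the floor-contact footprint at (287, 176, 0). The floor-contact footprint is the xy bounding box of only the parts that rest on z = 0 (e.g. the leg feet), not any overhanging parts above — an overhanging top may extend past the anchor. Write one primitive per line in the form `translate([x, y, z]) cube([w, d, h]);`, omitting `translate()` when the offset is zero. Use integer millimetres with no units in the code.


translate([287, 176, 441]) cube([477, 434, 25]);
translate([287, 176, 0]) cube([33, 33, 441]);
translate([731, 176, 0]) cube([33, 33, 441]);
translate([287, 577, 0]) cube([33, 33, 441]);
translate([731, 577, 0]) cube([33, 33, 441]);
translate([287, 580, 466]) cube([477, 30, 336]);


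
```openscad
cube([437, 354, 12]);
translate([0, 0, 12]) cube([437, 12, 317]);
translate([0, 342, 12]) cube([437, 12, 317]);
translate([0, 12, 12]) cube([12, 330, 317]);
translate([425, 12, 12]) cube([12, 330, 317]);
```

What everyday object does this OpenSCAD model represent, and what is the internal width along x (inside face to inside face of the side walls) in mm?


An open box. The internal width is 413 mm.

A 437×354 base slab with four walls standing on it — an open box. The base is 437 mm wide and the walls are 12 mm thick, so the internal width is 437 − 2 × 12 = 413 mm.


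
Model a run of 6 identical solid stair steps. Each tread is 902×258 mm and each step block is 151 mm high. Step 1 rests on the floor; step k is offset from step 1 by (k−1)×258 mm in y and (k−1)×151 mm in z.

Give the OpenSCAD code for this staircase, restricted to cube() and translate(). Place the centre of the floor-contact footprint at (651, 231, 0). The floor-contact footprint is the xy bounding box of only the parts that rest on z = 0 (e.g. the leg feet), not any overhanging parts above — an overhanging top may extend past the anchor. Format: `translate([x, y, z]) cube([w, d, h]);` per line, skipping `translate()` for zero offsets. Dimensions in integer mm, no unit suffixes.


translate([200, 102, 0]) cube([902, 258, 151]);
translate([200, 360, 151]) cube([902, 258, 151]);
translate([200, 618, 302]) cube([902, 258, 151]);
translate([200, 876, 453]) cube([902, 258, 151]);
translate([200, 1134, 604]) cube([902, 258, 151]);
translate([200, 1392, 755]) cube([902, 258, 151]);


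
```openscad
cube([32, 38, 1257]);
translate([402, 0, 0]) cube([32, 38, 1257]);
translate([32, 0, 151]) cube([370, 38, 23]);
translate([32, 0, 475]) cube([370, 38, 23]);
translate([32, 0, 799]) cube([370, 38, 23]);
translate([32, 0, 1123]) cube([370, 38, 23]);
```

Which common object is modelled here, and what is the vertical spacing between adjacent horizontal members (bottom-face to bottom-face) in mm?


A ladder. The rung spacing is 324 mm.

Two tall 32×38 posts with 4 short bars between them — a ladder. Adjacent rungs sit at z = 151 and z = 475, so the spacing is 475 − 151 = 324 mm.


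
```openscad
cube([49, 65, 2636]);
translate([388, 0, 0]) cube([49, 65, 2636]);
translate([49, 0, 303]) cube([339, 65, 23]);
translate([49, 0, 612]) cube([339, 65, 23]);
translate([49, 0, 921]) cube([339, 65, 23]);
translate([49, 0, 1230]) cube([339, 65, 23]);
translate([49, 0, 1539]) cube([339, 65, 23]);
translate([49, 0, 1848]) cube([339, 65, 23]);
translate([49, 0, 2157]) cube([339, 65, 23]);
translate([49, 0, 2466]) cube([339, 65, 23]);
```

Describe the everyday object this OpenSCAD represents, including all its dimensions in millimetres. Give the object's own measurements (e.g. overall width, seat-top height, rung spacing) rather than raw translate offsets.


A straight ladder. Two 49×65 mm vertical rails, 2636 mm tall, stand 437 mm apart (outside-to-outside) with their front faces coplanar on the −y side. 8 rungs, each 65 mm deep and 23 mm tall, span between the inner faces of the rails, front faces flush with the rails. The lowest rung's underside is at z = 303 mm and rungs are spaced 309 mm apart (underside to underside).


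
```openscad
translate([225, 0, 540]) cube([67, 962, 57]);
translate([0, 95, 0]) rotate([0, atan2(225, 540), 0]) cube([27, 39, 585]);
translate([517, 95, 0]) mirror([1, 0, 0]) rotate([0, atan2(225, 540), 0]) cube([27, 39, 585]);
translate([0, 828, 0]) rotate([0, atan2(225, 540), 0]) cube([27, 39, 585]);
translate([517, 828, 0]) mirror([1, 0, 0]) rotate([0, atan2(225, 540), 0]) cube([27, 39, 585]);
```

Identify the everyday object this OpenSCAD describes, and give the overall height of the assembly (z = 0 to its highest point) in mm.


A sawhorse. The overall height is 597 mm.

A beam across two mirrored pairs of raked legs — a sawhorse. The beam's underside is at z = 540 (matching the legs' vertical rise in atan2(225, 540)) and the beam is 57 mm tall, so its top is at 540 + 57 = 597 mm. The raked legs top out at the beam's underside, so that is the highest point.


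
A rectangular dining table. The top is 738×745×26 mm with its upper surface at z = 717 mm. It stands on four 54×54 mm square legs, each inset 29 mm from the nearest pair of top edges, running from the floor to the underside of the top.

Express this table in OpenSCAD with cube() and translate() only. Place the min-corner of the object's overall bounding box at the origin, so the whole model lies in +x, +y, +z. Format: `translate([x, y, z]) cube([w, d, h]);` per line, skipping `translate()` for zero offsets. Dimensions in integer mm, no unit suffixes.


translate([0, 0, 691]) cube([738, 745, 26]);
translate([29, 29, 0]) cube([54, 54, 691]);
translate([655, 29, 0]) cube([54, 54, 691]);
translate([29, 662, 0]) cube([54, 54, 691]);
translate([655, 662, 0]) cube([54, 54, 691]);


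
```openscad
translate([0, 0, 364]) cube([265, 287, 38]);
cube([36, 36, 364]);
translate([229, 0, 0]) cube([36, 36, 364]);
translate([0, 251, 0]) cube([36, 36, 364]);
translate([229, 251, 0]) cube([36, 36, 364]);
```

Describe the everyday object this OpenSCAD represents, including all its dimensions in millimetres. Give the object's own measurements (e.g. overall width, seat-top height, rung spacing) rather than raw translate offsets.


A simple wooden stool: a rectangular seat 265 mm (x) by 287 mm (y), 38 mm thick, top face at z = 402 mm, on four square legs, each 36×36 mm in cross-section. The legs rest on z = 0, each flush with a corner of the seat.


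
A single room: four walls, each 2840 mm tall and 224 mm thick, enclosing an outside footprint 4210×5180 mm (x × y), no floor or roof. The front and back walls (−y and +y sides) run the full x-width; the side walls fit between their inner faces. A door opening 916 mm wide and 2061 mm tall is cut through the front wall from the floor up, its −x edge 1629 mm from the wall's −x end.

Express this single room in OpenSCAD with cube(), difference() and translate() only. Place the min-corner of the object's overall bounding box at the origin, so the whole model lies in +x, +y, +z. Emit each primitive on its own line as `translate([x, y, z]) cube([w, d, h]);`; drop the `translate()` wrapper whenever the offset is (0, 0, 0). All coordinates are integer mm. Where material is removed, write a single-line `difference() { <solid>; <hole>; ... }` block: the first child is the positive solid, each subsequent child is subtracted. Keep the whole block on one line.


difference() { cube([4210, 224, 2840]); translate([1629, 0, 0]) cube([916, 224, 2061]); }
translate([0, 4956, 0]) cube([4210, 224, 2840]);
translate([0, 224, 0]) cube([224, 4732, 2840]);
translate([3986, 224, 0]) cube([224, 4732, 2840]);


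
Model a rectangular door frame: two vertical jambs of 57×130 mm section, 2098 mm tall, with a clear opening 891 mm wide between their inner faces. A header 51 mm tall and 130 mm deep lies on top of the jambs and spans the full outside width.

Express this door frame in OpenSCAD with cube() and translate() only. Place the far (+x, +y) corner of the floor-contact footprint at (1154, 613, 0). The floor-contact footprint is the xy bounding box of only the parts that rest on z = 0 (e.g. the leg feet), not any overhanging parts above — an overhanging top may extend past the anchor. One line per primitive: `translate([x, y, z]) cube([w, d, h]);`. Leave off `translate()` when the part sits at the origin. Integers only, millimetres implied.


translate([149, 483, 0]) cube([57, 130, 2098]);
translate([1097, 483, 0]) cube([57, 130, 2098]);
translate([149, 483, 2098]) cube([1005, 130, 51]);


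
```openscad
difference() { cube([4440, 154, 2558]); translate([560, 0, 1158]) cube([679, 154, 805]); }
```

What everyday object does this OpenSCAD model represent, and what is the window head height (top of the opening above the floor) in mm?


A wall with a window opening. The window head height is 1963 mm.

A wall with a rectangular opening subtracted — a window. Sill at z = 1158, opening 805 mm tall, so the head is at 1158 + 805 = 1963 mm.


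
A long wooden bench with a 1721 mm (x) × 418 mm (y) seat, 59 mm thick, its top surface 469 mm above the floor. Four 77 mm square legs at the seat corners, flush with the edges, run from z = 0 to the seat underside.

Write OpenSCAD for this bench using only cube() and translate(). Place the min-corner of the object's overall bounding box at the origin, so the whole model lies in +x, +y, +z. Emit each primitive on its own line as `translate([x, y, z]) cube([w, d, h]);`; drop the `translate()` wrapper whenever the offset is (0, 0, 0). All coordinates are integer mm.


translate([0, 0, 410]) cube([1721, 418, 59]);
cube([77, 77, 410]);
translate([0, 341, 0]) cube([77, 77, 410]);
translate([1644, 0, 0]) cube([77, 77, 410]);
translate([1644, 341, 0]) cube([77, 77, 410]);


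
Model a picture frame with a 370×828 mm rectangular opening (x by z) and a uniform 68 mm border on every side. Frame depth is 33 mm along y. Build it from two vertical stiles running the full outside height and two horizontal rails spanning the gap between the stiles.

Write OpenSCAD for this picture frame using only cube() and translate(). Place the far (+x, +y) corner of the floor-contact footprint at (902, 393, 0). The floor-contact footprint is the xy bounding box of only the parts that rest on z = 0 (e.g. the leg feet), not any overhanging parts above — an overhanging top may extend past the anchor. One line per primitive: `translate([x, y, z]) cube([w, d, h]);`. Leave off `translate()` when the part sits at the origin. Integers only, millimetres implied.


translate([396, 360, 0]) cube([68, 33, 964]);
translate([834, 360, 0]) cube([68, 33, 964]);
translate([464, 360, 0]) cube([370, 33, 68]);
translate([464, 360, 896]) cube([370, 33, 68]);


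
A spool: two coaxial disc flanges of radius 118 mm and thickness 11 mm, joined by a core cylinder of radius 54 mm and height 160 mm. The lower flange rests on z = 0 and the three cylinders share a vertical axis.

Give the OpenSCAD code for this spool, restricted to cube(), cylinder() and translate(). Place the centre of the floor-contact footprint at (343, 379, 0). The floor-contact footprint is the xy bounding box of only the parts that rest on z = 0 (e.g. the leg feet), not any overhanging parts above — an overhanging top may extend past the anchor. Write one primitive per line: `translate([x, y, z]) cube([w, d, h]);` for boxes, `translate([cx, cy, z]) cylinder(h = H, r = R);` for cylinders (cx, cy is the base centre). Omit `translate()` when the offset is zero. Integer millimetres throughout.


translate([343, 379, 0]) cylinder(h = 11, r = 118);
translate([343, 379, 11]) cylinder(h = 160, r = 54);
translate([343, 379, 171]) cylinder(h = 11, r = 118);


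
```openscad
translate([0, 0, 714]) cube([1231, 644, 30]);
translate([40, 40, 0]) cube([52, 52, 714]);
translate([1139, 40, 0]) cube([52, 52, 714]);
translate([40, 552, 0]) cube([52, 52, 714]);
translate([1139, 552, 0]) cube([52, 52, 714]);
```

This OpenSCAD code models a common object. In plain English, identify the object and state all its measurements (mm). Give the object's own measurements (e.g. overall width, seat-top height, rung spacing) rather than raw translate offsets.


A table: top 1231 mm (x) × 644 mm (y), 30 mm thick, upper face at z = 744 mm, on four 52×52 mm square legs, each inset 40 mm from the nearest pair of top edges from z = 0 to the bottom of the top.


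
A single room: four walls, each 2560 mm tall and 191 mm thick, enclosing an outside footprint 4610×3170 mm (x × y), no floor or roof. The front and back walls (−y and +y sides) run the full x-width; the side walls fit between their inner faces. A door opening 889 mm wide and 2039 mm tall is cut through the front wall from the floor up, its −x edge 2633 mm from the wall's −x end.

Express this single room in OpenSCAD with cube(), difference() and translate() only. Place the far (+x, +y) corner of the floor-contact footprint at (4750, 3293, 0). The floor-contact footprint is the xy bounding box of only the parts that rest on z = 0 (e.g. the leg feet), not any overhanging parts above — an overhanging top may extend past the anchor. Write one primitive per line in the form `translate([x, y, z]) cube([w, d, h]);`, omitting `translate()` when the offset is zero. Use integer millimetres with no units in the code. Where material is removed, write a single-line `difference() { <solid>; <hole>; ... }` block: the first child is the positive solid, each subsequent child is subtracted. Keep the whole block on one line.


difference() { translate([140, 123, 0]) cube([4610, 191, 2560]); translate([2773, 123, 0]) cube([889, 191, 2039]); }
translate([140, 3102, 0]) cube([4610, 191, 2560]);
translate([140, 314, 0]) cube([191, 2788, 2560]);
translate([4559, 314, 0]) cube([191, 2788, 2560]);


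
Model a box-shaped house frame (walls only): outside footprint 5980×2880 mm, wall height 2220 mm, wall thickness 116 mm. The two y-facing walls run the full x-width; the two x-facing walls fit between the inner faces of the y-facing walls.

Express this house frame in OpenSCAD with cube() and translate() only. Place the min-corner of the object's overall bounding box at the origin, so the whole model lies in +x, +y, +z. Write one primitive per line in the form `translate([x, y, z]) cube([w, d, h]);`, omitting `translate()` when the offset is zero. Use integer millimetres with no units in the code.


cube([5980, 116, 2220]);
translate([0, 2764, 0]) cube([5980, 116, 2220]);
translate([0, 116, 0]) cube([116, 2648, 2220]);
translate([5864, 116, 0]) cube([116, 2648, 2220]);


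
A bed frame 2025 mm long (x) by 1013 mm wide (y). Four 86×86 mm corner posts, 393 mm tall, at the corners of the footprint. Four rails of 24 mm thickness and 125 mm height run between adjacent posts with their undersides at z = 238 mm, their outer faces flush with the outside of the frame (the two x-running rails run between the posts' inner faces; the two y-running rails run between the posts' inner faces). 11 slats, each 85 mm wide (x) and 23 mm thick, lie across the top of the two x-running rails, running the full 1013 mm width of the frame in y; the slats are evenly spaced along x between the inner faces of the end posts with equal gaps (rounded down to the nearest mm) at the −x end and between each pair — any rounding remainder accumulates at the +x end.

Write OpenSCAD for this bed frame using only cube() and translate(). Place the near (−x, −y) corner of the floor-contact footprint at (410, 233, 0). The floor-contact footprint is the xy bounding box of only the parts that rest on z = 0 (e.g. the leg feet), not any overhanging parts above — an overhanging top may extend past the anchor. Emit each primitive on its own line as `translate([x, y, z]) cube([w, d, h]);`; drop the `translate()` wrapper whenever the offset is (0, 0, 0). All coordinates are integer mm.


translate([410, 233, 0]) cube([86, 86, 393]);
translate([410, 1160, 0]) cube([86, 86, 393]);
translate([2349, 233, 0]) cube([86, 86, 393]);
translate([2349, 1160, 0]) cube([86, 86, 393]);
translate([496, 233, 238]) cube([1853, 24, 125]);
translate([496, 1222, 238]) cube([1853, 24, 125]);
translate([410, 319, 238]) cube([24, 841, 125]);
translate([2411, 319, 238]) cube([24, 841, 125]);
translate([572, 233, 363]) cube([85, 1013, 23]);
translate([733, 233, 363]) cube([85, 1013, 23]);
translate([894, 233, 363]) cube([85, 1013, 23]);
translate([1055, 233, 363]) cube([85, 1013, 23]);
translate([1216, 233, 363]) cube([85, 1013, 23]);
translate([1377, 233, 363]) cube([85, 1013, 23]);
translate([1538, 233, 363]) cube([85, 1013, 23]);
translate([1699, 233, 363]) cube([85, 1013, 23]);
translate([1860, 233, 363]) cube([85, 1013, 23]);
translate([2021, 233, 363]) cube([85, 1013, 23]);
translate([2182, 233, 363]) cube([85, 1013, 23]);


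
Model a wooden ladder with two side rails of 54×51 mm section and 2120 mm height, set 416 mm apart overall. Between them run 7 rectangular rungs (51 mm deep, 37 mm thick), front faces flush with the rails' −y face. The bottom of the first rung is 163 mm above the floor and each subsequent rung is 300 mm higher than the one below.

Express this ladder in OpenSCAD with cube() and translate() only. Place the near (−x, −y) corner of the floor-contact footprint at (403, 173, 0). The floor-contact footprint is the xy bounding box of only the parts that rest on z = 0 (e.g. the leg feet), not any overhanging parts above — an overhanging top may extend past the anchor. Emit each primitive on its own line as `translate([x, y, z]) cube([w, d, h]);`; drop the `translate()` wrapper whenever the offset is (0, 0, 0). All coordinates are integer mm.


translate([403, 173, 0]) cube([54, 51, 2120]);
translate([765, 173, 0]) cube([54, 51, 2120]);
translate([457, 173, 163]) cube([308, 51, 37]);
translate([457, 173, 463]) cube([308, 51, 37]);
translate([457, 173, 763]) cube([308, 51, 37]);
translate([457, 173, 1063]) cube([308, 51, 37]);
translate([457, 173, 1363]) cube([308, 51, 37]);
translate([457, 173, 1663]) cube([308, 51, 37]);
translate([457, 173, 1963]) cube([308, 51, 37]);


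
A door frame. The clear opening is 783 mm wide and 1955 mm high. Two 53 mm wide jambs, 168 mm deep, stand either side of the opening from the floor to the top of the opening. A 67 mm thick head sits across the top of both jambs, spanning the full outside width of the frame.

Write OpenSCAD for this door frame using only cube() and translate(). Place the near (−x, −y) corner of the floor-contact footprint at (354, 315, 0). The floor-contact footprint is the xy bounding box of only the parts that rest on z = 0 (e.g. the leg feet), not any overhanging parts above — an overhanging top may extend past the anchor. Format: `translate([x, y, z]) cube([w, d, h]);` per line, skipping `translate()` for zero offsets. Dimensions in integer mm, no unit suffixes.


translate([354, 315, 0]) cube([53, 168, 1955]);
translate([1190, 315, 0]) cube([53, 168, 1955]);
translate([354, 315, 1955]) cube([889, 168, 67]);


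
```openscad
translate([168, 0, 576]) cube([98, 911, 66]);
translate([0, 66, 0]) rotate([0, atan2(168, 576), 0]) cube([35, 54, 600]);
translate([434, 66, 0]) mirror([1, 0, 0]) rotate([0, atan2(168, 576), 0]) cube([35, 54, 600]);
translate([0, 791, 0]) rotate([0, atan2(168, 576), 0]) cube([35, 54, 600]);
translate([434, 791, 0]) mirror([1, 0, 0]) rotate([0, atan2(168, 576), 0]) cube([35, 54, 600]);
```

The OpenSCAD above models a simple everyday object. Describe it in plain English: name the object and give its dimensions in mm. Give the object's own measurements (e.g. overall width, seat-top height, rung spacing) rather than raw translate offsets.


A sawhorse. A 98×911×66 mm beam (x, y, z) sits on two A-frame leg pairs. Each pair is two raked legs of 35×54 mm section (54 mm along y) splaying symmetrically in x. Each leg rises 576 mm vertically over 168 mm of horizontal reach and is 600 mm long along its own axis. Every leg's outer bottom edge rests on the floor and its outer top edge meets a bottom edge of the beam — the left legs (tilting toward +x) meet the beam's −x bottom edge, the right legs (their mirror images, tilting toward −x) meet its +x bottom edge — so the leg tops tuck under the beam, the beam's underside is 576 mm above the floor, and the feet are 434 mm apart outside-to-outside with the beam centred between them. The two leg pairs are set in 66 mm from either end of the beam.


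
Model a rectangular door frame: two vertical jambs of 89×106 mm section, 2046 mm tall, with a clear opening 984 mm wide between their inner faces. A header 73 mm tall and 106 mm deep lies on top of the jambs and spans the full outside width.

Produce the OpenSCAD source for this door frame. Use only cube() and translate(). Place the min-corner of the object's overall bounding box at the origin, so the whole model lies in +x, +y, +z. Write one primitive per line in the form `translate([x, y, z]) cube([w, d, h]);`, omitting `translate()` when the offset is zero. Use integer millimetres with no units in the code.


cube([89, 106, 2046]);
translate([1073, 0, 0]) cube([89, 106, 2046]);
translate([0, 0, 2046]) cube([1162, 106, 73]);


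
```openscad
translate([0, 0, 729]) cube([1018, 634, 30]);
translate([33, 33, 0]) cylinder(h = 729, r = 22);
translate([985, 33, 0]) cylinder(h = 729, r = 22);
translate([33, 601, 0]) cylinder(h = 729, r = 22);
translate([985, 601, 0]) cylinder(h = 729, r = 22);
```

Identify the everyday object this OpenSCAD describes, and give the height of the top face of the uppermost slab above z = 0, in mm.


A table. The table height is 759 mm.

A 1018×634×30 slab sits at z = 729 on four Ø44 mm round legs — a table. The top surface is at 729 + 30 = 759 mm.


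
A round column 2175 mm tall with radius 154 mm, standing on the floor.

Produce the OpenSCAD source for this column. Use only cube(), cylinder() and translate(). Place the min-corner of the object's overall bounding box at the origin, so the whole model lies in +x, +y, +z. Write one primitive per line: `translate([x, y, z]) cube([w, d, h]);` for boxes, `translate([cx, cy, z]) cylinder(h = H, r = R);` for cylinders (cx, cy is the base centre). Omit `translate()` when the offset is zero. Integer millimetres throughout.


translate([154, 154, 0]) cylinder(h = 2175, r = 154);


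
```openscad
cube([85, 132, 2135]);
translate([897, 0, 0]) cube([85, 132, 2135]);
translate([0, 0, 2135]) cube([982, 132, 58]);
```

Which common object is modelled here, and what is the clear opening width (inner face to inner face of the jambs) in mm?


A door frame. The clear opening width is 812 mm.

Two 2135 mm tall posts with a header on top — a door frame. The left jamb is 85 mm wide at x = 0; the right jamb starts at x = 897. The clear opening is 897 − 85 = 812 mm.


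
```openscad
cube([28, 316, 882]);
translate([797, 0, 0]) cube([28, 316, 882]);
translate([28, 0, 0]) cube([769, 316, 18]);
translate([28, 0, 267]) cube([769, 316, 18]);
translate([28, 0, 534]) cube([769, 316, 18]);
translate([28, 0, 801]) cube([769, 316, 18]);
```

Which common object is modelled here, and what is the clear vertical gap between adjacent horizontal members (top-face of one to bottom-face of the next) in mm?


A bookshelf. The clear shelf gap is 249 mm.

Two tall side panels with 4 horizontal boards between them — a bookshelf. The first two shelf undersides are at z = 0 and z = 267; with shelf thickness 18, the clear gap is 267 − 0 − 18 = 249 mm.


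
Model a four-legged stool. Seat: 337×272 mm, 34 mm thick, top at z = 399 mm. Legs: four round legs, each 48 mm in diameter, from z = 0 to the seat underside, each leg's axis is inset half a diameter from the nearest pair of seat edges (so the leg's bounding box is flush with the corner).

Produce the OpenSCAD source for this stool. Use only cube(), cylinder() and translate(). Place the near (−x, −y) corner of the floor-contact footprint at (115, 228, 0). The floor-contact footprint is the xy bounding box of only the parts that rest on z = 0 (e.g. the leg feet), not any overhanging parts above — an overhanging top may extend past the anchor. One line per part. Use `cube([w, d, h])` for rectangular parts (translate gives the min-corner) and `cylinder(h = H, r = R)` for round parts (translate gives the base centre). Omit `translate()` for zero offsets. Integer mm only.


// leg_h = 399 - 34 = 365
translate([115, 228, 365]) cube([337, 272, 34]);
translate([139, 252, 0]) cylinder(h = 365, r = 24);
translate([428, 252, 0]) cylinder(h = 365, r = 24);
translate([139, 476, 0]) cylinder(h = 365, r = 24);
translate([428, 476, 0]) cylinder(h = 365, r = 24);


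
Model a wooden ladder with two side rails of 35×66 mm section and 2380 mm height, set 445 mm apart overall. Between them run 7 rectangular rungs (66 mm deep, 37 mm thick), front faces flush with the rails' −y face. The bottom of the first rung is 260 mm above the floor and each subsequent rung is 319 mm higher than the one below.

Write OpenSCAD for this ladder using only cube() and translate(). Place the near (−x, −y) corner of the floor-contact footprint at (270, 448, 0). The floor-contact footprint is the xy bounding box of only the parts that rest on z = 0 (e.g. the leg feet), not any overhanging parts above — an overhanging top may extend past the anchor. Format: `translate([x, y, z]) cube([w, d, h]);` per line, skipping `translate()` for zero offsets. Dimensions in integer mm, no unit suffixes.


translate([270, 448, 0]) cube([35, 66, 2380]);
translate([680, 448, 0]) cube([35, 66, 2380]);
translate([305, 448, 260]) cube([375, 66, 37]);
translate([305, 448, 579]) cube([375, 66, 37]);
translate([305, 448, 898]) cube([375, 66, 37]);
translate([305, 448, 1217]) cube([375, 66, 37]);
translate([305, 448, 1536]) cube([375, 66, 37]);
translate([305, 448, 1855]) cube([375, 66, 37]);
translate([305, 448, 2174]) cube([375, 66, 37]);


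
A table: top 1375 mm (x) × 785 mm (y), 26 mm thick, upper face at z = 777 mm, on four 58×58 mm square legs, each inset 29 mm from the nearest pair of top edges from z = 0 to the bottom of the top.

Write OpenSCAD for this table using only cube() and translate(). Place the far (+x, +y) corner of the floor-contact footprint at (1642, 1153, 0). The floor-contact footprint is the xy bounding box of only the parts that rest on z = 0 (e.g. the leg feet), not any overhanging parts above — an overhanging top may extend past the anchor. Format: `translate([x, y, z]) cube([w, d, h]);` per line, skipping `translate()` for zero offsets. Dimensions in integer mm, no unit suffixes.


translate([296, 397, 751]) cube([1375, 785, 26]);
translate([325, 426, 0]) cube([58, 58, 751]);
translate([1584, 426, 0]) cube([58, 58, 751]);
translate([325, 1095, 0]) cube([58, 58, 751]);
translate([1584, 1095, 0]) cube([58, 58, 751]);


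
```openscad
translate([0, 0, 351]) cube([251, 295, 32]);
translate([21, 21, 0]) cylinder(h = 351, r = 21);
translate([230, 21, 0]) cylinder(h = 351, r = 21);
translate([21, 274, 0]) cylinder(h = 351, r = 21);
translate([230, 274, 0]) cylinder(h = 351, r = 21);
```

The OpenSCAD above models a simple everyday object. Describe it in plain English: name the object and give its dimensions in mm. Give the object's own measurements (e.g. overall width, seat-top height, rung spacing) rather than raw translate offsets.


A simple wooden stool: a rectangular seat 251 mm (x) by 295 mm (y), 32 mm thick, top face at z = 383 mm, on four round legs, each 42 mm in diameter. The legs rest on z = 0, each leg's axis is inset half a diameter from the nearest pair of seat edges (so the leg's bounding box is flush with the corner).


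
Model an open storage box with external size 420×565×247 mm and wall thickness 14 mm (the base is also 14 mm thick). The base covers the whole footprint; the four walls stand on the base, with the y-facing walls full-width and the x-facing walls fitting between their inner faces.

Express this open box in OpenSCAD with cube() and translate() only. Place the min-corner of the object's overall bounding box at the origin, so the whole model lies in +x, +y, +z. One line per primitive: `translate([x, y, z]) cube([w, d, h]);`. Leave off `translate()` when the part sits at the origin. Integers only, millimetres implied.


cube([420, 565, 14]);
translate([0, 0, 14]) cube([420, 14, 233]);
translate([0, 551, 14]) cube([420, 14, 233]);
translate([0, 14, 14]) cube([14, 537, 233]);
translate([406, 14, 14]) cube([14, 537, 233]);


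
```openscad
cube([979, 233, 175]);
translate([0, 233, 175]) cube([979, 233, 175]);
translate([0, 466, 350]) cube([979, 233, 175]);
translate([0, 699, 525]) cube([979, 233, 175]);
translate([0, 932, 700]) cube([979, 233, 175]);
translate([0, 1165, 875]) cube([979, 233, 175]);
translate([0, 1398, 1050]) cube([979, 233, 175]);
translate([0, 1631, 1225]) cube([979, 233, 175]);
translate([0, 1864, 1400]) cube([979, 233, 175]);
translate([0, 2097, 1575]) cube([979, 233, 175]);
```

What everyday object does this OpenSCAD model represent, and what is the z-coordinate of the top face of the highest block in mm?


A staircase. The total rise is 1750 mm.

10 identical blocks, each offset up and back from the previous — a staircase. Each step is 175 mm tall and there are 10 of them, so the total rise is 10 × 175 = 1750 mm.


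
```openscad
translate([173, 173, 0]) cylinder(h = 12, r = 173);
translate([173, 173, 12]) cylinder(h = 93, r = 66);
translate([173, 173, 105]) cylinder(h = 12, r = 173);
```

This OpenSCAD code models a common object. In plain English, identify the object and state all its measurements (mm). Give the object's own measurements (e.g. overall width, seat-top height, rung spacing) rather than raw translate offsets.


A spool: two coaxial disc flanges of radius 173 mm and thickness 12 mm, joined by a core cylinder of radius 66 mm and height 93 mm. The lower flange rests on z = 0 and the three cylinders share a vertical axis.


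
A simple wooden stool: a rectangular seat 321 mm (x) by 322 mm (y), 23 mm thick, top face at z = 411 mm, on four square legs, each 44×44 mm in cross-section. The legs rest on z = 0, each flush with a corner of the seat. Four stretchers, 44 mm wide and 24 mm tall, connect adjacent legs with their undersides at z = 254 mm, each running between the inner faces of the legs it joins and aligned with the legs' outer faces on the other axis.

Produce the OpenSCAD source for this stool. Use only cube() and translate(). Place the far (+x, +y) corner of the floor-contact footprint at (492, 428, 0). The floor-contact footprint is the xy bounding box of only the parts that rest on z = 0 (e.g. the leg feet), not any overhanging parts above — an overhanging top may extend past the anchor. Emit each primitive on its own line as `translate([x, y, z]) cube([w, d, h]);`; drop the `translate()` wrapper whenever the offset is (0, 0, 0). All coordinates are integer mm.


translate([171, 106, 388]) cube([321, 322, 23]);
translate([171, 106, 0]) cube([44, 44, 388]);
translate([448, 106, 0]) cube([44, 44, 388]);
translate([171, 384, 0]) cube([44, 44, 388]);
translate([448, 384, 0]) cube([44, 44, 388]);
translate([215, 106, 254]) cube([233, 44, 24]);
translate([215, 384, 254]) cube([233, 44, 24]);
translate([171, 150, 254]) cube([44, 234, 24]);
translate([448, 150, 254]) cube([44, 234, 24]);
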